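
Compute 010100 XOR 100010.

XOR: 1 when bits differ
  010100
^ 100010
--------
  110110
Decimal: 20 ^ 34 = 54



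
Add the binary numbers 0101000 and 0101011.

Add column by column from the right: bit + bit + carry-in; write the sum mod 2, carry 1 when the sum is 2 or 3.
carry:  1010000
        0101000
+       0101011
---------------
       01010011
(the carry out of the leftmost column, 0, becomes the leading bit)
Decimal check:
  0101000 = 32 + 8 = 40
  0101011 = 32 + 8 + 2 + 1 = 43
  40 + 43 = 83, and 01010011 = 64 + 16 + 2 + 1 = 83 ✓



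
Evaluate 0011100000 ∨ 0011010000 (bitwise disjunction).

OR: 1 when either bit is 1
  0011100000
| 0011010000
------------
  0011110000
Decimal: 224 | 208 = 240



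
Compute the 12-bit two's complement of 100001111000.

Original (sign bit 1, negative): 100001111000
Step 1 - Invert all bits: 011110000111
Step 2 - Add 1: 011110001000
Verification: 100001111000 + 011110001000 = 1000000000000; discarding the end carry (carry out of the top bit) leaves the 12-bit value 000000000000, as required for x + (-x)



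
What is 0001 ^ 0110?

XOR: 1 when bits differ
  0001
^ 0110
------
  0111
Decimal: 1 ^ 6 = 7



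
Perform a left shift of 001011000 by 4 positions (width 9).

Original: 001011000 (decimal 88)
Shift left by 4 positions
Append 4 zeros on the right and drop the 4 high bits that overflow the 9-bit width
Result: 110000000 (decimal 384)
Equivalent: 88 << 4 = 88 × 2^4 = 1408, truncated to 9 bits = 384



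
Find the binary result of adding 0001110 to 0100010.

Add column by column from the right: bit + bit + carry-in; write the sum mod 2, carry 1 when the sum is 2 or 3.
carry:  0011100
        0001110
+       0100010
---------------
       00110000
(the carry out of the leftmost column, 0, becomes the leading bit)
Decimal check:
  0001110 = 8 + 4 + 2 = 14
  0100010 = 32 + 2 = 34
  14 + 34 = 48, and 00110000 = 32 + 16 = 48 ✓



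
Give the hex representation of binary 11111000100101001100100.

Group into 4-bit nibbles from right:
  0111 = 7
  1100 = C
  0100 = 4
  1010 = A
  0110 = 6
  0100 = 4
Result: 7C4A64



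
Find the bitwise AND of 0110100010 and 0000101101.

AND: 1 only when both bits are 1
  0110100010
& 0000101101
------------
  0000100000
Decimal: 418 & 45 = 32



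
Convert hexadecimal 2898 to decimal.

Expand by place value (powers of 16):
2898 = 2 × 16^3 + 8 × 16^2 + 9 × 16^1 + 8 × 16^0
= 2 × 4096 + 8 × 256 + 9 × 16 + 8 × 1
= 8192 + 2048 + 144 + 8
= 10392



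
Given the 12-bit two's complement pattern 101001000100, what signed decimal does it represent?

Binary: 101001000100
Sign bit: 1 (negative)
Invert: 010110111011
Add 1:  010110111100
Magnitude: 010110111100 = 1024 + 256 + 128 + 32 + 16 + 8 + 4 = 1468
Value: -1468



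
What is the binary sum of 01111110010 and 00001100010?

Add column by column from the right: bit + bit + carry-in; write the sum mod 2, carry 1 when the sum is 2 or 3.
carry:  11111000100
        01111110010
+       00001100010
-------------------
       010001010100
(the carry out of the leftmost column, 0, becomes the leading bit)
Decimal check:
  01111110010 = 512 + 256 + 128 + 64 + 32 + 16 + 2 = 1010
  00001100010 = 64 + 32 + 2 = 98
  1010 + 98 = 1108, and 010001010100 = 1024 + 64 + 16 + 4 = 1108 ✓



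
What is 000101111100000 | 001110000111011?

OR: 1 when either bit is 1
  000101111100000
| 001110000111011
-----------------
  001111111111011
Decimal: 3040 | 7227 = 8187



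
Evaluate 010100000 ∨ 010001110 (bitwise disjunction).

OR: 1 when either bit is 1
  010100000
| 010001110
-----------
  010101110
Decimal: 160 | 142 = 174



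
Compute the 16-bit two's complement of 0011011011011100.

Original: 0011011011011100
Step 1 - Invert all bits: 1100100100100011
Step 2 - Add 1: 1100100100100100
Verification: 0011011011011100 + 1100100100100100 = 10000000000000000; discarding the end carry (carry out of the top bit) leaves the 16-bit value 0000000000000000, as required for x + (-x)



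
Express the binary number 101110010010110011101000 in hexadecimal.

Group into 4-bit nibbles from right:
  1011 = B
  1001 = 9
  0010 = 2
  1100 = C
  1110 = E
  1000 = 8
Result: B92CE8



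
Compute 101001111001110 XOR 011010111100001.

XOR: 1 when bits differ
  101001111001110
^ 011010111100001
-----------------
  110011000101111
Decimal: 21454 ^ 13793 = 26159



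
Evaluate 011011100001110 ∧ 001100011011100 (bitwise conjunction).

AND: 1 only when both bits are 1
  011011100001110
& 001100011011100
-----------------
  001000000001100
Decimal: 14094 & 6364 = 4108



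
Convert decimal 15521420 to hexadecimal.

Using repeated division by 16 (digits 10–15 are A–F):
15521420 ÷ 16 = 970088 remainder 12 (C)
970088 ÷ 16 = 60630 remainder 8
60630 ÷ 16 = 3789 remainder 6
3789 ÷ 16 = 236 remainder 13 (D)
236 ÷ 16 = 14 remainder 12 (C)
14 ÷ 16 = 0 remainder 14 (E)
Reading remainders bottom to top: ECD68C



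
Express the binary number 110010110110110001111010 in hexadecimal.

Group into 4-bit nibbles from right:
  1100 = C
  1011 = B
  0110 = 6
  1100 = C
  0111 = 7
  1010 = A
Result: CB6C7A



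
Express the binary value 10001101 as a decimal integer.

Sum of powers of 2 for each 1-bit:
2^0 + 2^2 + 2^3 + 2^7
= 1 + 4 + 8 + 128
= 141



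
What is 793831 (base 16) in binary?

Convert each hex digit to 4 bits:
  7 = 0111
  9 = 1001
  3 = 0011
  8 = 1000
  3 = 0011
  1 = 0001
Concatenate: 011110010011100000110001



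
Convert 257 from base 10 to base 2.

Using repeated division by 2:
257 ÷ 2 = 128 remainder 1
128 ÷ 2 = 64 remainder 0
64 ÷ 2 = 32 remainder 0
32 ÷ 2 = 16 remainder 0
16 ÷ 2 = 8 remainder 0
8 ÷ 2 = 4 remainder 0
4 ÷ 2 = 2 remainder 0
2 ÷ 2 = 1 remainder 0
1 ÷ 2 = 0 remainder 1
Reading remainders bottom to top: 100000001



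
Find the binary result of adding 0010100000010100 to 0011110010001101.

Add column by column from the right: bit + bit + carry-in; write the sum mod 2, carry 1 when the sum is 2 or 3.
carry:  0111000000111000
        0010100000010100
+       0011110010001101
------------------------
       00110010010100001
(the carry out of the leftmost column, 0, becomes the leading bit)
Decimal check:
  0010100000010100 = 8192 + 2048 + 16 + 4 = 10260
  0011110010001101 = 8192 + 4096 + 2048 + 1024 + 128 + 8 + 4 + 1 = 15501
  10260 + 15501 = 25761, and 00110010010100001 = 16384 + 8192 + 1024 + 128 + 32 + 1 = 25761 ✓



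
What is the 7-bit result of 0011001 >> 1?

Original: 0011001 (decimal 25)
Shift right by 1 position
Drop the 1 low bit; fill with zero on the left
Result: 0001100 (decimal 12)
Equivalent: 25 >> 1 = 25 ÷ 2^1 = 12



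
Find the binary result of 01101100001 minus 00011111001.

Method 1 - Direct subtraction (column by column from the right: bit − bit − borrow-in; if negative, add 2 and borrow 1 from the next column):
borrow: 00111110000
        01101100001
-       00011111001
-------------------
        01001101000

Method 2 - Add two's complement:
Two's complement of 00011111001: invert → 11100000110, add 1 → 11100000111
  01101100001
+ 11100000111
-------------
 101001101000  (end carry out of the top bit = 1)
Discarding the end carry: 01001101000
Decimal check:
  01101100001 = 512 + 256 + 64 + 32 + 1 = 865
  00011111001 = 128 + 64 + 32 + 16 + 8 + 1 = 249
  865 - 249 = 616, and 01001101000 = 512 + 64 + 32 + 8 = 616 ✓



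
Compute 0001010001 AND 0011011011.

AND: 1 only when both bits are 1
  0001010001
& 0011011011
------------
  0001010001
Decimal: 81 & 219 = 81



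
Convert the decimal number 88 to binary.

Using repeated division by 2:
88 ÷ 2 = 44 remainder 0
44 ÷ 2 = 22 remainder 0
22 ÷ 2 = 11 remainder 0
11 ÷ 2 = 5 remainder 1
5 ÷ 2 = 2 remainder 1
2 ÷ 2 = 1 remainder 0
1 ÷ 2 = 0 remainder 1
Reading remainders bottom to top: 1011000



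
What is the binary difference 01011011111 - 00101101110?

Method 1 - Direct subtraction (column by column from the right: bit − bit − borrow-in; if negative, add 2 and borrow 1 from the next column):
borrow: 01011000000
        01011011111
-       00101101110
-------------------
        00101110001

Method 2 - Add two's complement:
Two's complement of 00101101110: invert → 11010010001, add 1 → 11010010010
  01011011111
+ 11010010010
-------------
 100101110001  (end carry out of the top bit = 1)
Discarding the end carry: 00101110001
Decimal check:
  01011011111 = 512 + 128 + 64 + 16 + 8 + 4 + 2 + 1 = 735
  00101101110 = 256 + 64 + 32 + 8 + 4 + 2 = 366
  735 - 366 = 369, and 00101110001 = 256 + 64 + 32 + 16 + 1 = 369 ✓



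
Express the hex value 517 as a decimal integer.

Expand by place value (powers of 16):
517 = 5 × 16^2 + 1 × 16^1 + 7 × 16^0
= 5 × 256 + 1 × 16 + 7 × 1
= 1280 + 16 + 7
= 1303



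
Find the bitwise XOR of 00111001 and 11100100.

XOR: 1 when bits differ
  00111001
^ 11100100
----------
  11011101
Decimal: 57 ^ 228 = 221



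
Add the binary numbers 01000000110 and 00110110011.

Add column by column from the right: bit + bit + carry-in; write the sum mod 2, carry 1 when the sum is 2 or 3.
carry:  00000001100
        01000000110
+       00110110011
-------------------
       001110111001
(the carry out of the leftmost column, 0, becomes the leading bit)
Decimal check:
  01000000110 = 512 + 4 + 2 = 518
  00110110011 = 256 + 128 + 32 + 16 + 2 + 1 = 435
  518 + 435 = 953, and 001110111001 = 512 + 256 + 128 + 32 + 16 + 8 + 1 = 953 ✓



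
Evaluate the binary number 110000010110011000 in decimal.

Sum of powers of 2 for each 1-bit:
2^3 + 2^4 + 2^7 + 2^8 + 2^10 + 2^16 + 2^17
= 8 + 16 + 128 + 256 + 1024 + 65536 + 131072
= 198040



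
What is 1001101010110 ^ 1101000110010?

XOR: 1 when bits differ
  1001101010110
^ 1101000110010
---------------
  0100101100100
Decimal: 4950 ^ 6706 = 2404



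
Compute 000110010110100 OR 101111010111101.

OR: 1 when either bit is 1
  000110010110100
| 101111010111101
-----------------
  101111010111101
Decimal: 3252 | 24253 = 24253



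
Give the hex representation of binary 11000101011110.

Group into 4-bit nibbles from right:
  0011 = 3
  0001 = 1
  0101 = 5
  1110 = E
Result: 315E



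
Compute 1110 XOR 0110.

XOR: 1 when bits differ
  1110
^ 0110
------
  1000
Decimal: 14 ^ 6 = 8



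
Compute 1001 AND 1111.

AND: 1 only when both bits are 1
  1001
& 1111
------
  1001
Decimal: 9 & 15 = 9



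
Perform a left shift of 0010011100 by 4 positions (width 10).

Original: 0010011100 (decimal 156)
Shift left by 4 positions
Append 4 zeros on the right and drop the 4 high bits that overflow the 10-bit width
Result: 0111000000 (decimal 448)
Equivalent: 156 << 4 = 156 × 2^4 = 2496, truncated to 10 bits = 448



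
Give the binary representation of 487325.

Using repeated division by 2:
487325 ÷ 2 = 243662 remainder 1
243662 ÷ 2 = 121831 remainder 0
121831 ÷ 2 = 60915 remainder 1
60915 ÷ 2 = 30457 remainder 1
30457 ÷ 2 = 15228 remainder 1
15228 ÷ 2 = 7614 remainder 0
7614 ÷ 2 = 3807 remainder 0
3807 ÷ 2 = 1903 remainder 1
1903 ÷ 2 = 951 remainder 1
951 ÷ 2 = 475 remainder 1
475 ÷ 2 = 237 remainder 1
237 ÷ 2 = 118 remainder 1
118 ÷ 2 = 59 remainder 0
59 ÷ 2 = 29 remainder 1
29 ÷ 2 = 14 remainder 1
14 ÷ 2 = 7 remainder 0
7 ÷ 2 = 3 remainder 1
3 ÷ 2 = 1 remainder 1
1 ÷ 2 = 0 remainder 1
Reading remainders bottom to top: 1110110111110011101



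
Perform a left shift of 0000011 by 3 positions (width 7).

Original: 0000011 (decimal 3)
Shift left by 3 positions
Append 3 zeros on the right
Result: 0011000 (decimal 24)
Equivalent: 3 << 3 = 3 × 2^3 = 24



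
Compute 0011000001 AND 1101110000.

AND: 1 only when both bits are 1
  0011000001
& 1101110000
------------
  0001000000
Decimal: 193 & 880 = 64



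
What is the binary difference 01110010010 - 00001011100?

Method 1 - Direct subtraction (column by column from the right: bit − bit − borrow-in; if negative, add 2 and borrow 1 from the next column):
borrow: 00011111000
        01110010010
-       00001011100
-------------------
        01100110110

Method 2 - Add two's complement:
Two's complement of 00001011100: invert → 11110100011, add 1 → 11110100100
  01110010010
+ 11110100100
-------------
 101100110110  (end carry out of the top bit = 1)
Discarding the end carry: 01100110110
Decimal check:
  01110010010 = 512 + 256 + 128 + 16 + 2 = 914
  00001011100 = 64 + 16 + 8 + 4 = 92
  914 - 92 = 822, and 01100110110 = 512 + 256 + 32 + 16 + 4 + 2 = 822 ✓



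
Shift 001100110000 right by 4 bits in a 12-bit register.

Original: 001100110000 (decimal 816)
Shift right by 4 positions
Drop the 4 low bits; fill with zeros on the left
Result: 000000110011 (decimal 51)
Equivalent: 816 >> 4 = 816 ÷ 2^4 = 51



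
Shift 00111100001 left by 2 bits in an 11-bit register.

Original: 00111100001 (decimal 481)
Shift left by 2 positions
Append 2 zeros on the right
Result: 11110000100 (decimal 1924)
Equivalent: 481 << 2 = 481 × 2^2 = 1924



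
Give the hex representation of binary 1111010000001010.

Group into 4-bit nibbles from right:
  1111 = F
  0100 = 4
  0000 = 0
  1010 = A
Result: F40A



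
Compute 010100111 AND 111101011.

AND: 1 only when both bits are 1
  010100111
& 111101011
-----------
  010100011
Decimal: 167 & 491 = 163



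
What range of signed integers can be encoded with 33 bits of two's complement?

For 33-bit two's complement:
Minimum: -2^32 = -4294967296
Maximum: 2^32 - 1 = 4294967295



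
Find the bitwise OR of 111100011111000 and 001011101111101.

OR: 1 when either bit is 1
  111100011111000
| 001011101111101
-----------------
  111111111111101
Decimal: 30968 | 6013 = 32765



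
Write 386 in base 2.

Using repeated division by 2:
386 ÷ 2 = 193 remainder 0
193 ÷ 2 = 96 remainder 1
96 ÷ 2 = 48 remainder 0
48 ÷ 2 = 24 remainder 0
24 ÷ 2 = 12 remainder 0
12 ÷ 2 = 6 remainder 0
6 ÷ 2 = 3 remainder 0
3 ÷ 2 = 1 remainder 1
1 ÷ 2 = 0 remainder 1
Reading remainders bottom to top: 110000010



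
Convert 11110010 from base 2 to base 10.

Sum of powers of 2 for each 1-bit:
2^1 + 2^4 + 2^5 + 2^6 + 2^7
= 2 + 16 + 32 + 64 + 128
= 242



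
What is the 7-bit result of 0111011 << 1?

Original: 0111011 (decimal 59)
Shift left by 1 position
Append 1 zero on the right
Result: 1110110 (decimal 118)
Equivalent: 59 << 1 = 59 × 2^1 = 118



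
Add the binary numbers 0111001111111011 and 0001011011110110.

Add column by column from the right: bit + bit + carry-in; write the sum mod 2, carry 1 when the sum is 2 or 3.
carry:  1110111111111100
        0111001111111011
+       0001011011110110
------------------------
       01000101011110001
(the carry out of the leftmost column, 0, becomes the leading bit)
Decimal check:
  0111001111111011 = 16384 + 8192 + 4096 + 512 + 256 + 128 + 64 + 32 + 16 + 8 + 2 + 1 = 29691
  0001011011110110 = 4096 + 1024 + 512 + 128 + 64 + 32 + 16 + 4 + 2 = 5878
  29691 + 5878 = 35569, and 01000101011110001 = 32768 + 2048 + 512 + 128 + 64 + 32 + 16 + 1 = 35569 ✓



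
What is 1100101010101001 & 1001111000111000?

AND: 1 only when both bits are 1
  1100101010101001
& 1001111000111000
------------------
  1000101000101000
Decimal: 51881 & 40504 = 35368



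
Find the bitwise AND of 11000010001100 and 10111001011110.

AND: 1 only when both bits are 1
  11000010001100
& 10111001011110
----------------
  10000000001100
Decimal: 12428 & 11870 = 8204



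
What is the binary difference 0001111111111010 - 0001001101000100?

Method 1 - Direct subtraction (column by column from the right: bit − bit − borrow-in; if negative, add 2 and borrow 1 from the next column):
borrow: 0000000000001000
        0001111111111010
-       0001001101000100
------------------------
        0000110010110110

Method 2 - Add two's complement:
Two's complement of 0001001101000100: invert → 1110110010111011, add 1 → 1110110010111100
  0001111111111010
+ 1110110010111100
------------------
 10000110010110110  (end carry out of the top bit = 1)
Discarding the end carry: 0000110010110110
Decimal check:
  0001111111111010 = 4096 + 2048 + 1024 + 512 + 256 + 128 + 64 + 32 + 16 + 8 + 2 = 8186
  0001001101000100 = 4096 + 512 + 256 + 64 + 4 = 4932
  8186 - 4932 = 3254, and 0000110010110110 = 2048 + 1024 + 128 + 32 + 16 + 4 + 2 = 3254 ✓



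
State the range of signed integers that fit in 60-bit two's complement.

For 60-bit two's complement:
Minimum: -2^59 = -576460752303423488
Maximum: 2^59 - 1 = 576460752303423487



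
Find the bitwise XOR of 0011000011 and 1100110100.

XOR: 1 when bits differ
  0011000011
^ 1100110100
------------
  1111110111
Decimal: 195 ^ 820 = 1015



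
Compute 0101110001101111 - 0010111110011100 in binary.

Method 1 - Direct subtraction (column by column from the right: bit − bit − borrow-in; if negative, add 2 and borrow 1 from the next column):
borrow: 0101111100100000
        0101110001101111
-       0010111110011100
------------------------
        0010110011010011

Method 2 - Add two's complement:
Two's complement of 0010111110011100: invert → 1101000001100011, add 1 → 1101000001100100
  0101110001101111
+ 1101000001100100
------------------
 10010110011010011  (end carry out of the top bit = 1)
Discarding the end carry: 0010110011010011
Decimal check:
  0101110001101111 = 16384 + 4096 + 2048 + 1024 + 64 + 32 + 8 + 4 + 2 + 1 = 23663
  0010111110011100 = 8192 + 2048 + 1024 + 512 + 256 + 128 + 16 + 8 + 4 = 12188
  23663 - 12188 = 11475, and 0010110011010011 = 8192 + 2048 + 1024 + 128 + 64 + 16 + 2 + 1 = 11475 ✓



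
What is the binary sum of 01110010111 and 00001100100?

Add column by column from the right: bit + bit + carry-in; write the sum mod 2, carry 1 when the sum is 2 or 3.
carry:  00000001000
        01110010111
+       00001100100
-------------------
       001111111011
(the carry out of the leftmost column, 0, becomes the leading bit)
Decimal check:
  01110010111 = 512 + 256 + 128 + 16 + 4 + 2 + 1 = 919
  00001100100 = 64 + 32 + 4 = 100
  919 + 100 = 1019, and 001111111011 = 512 + 256 + 128 + 64 + 32 + 16 + 8 + 2 + 1 = 1019 ✓



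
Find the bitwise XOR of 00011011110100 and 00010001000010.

XOR: 1 when bits differ
  00011011110100
^ 00010001000010
----------------
  00001010110110
Decimal: 1780 ^ 1090 = 694



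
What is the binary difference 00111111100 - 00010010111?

Method 1 - Direct subtraction (column by column from the right: bit − bit − borrow-in; if negative, add 2 and borrow 1 from the next column):
borrow: 00000001110
        00111111100
-       00010010111
-------------------
        00101100101

Method 2 - Add two's complement:
Two's complement of 00010010111: invert → 11101101000, add 1 → 11101101001
  00111111100
+ 11101101001
-------------
 100101100101  (end carry out of the top bit = 1)
Discarding the end carry: 00101100101
Decimal check:
  00111111100 = 256 + 128 + 64 + 32 + 16 + 8 + 4 = 508
  00010010111 = 128 + 16 + 4 + 2 + 1 = 151
  508 - 151 = 357, and 00101100101 = 256 + 64 + 32 + 4 + 1 = 357 ✓



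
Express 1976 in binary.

Using repeated division by 2:
1976 ÷ 2 = 988 remainder 0
988 ÷ 2 = 494 remainder 0
494 ÷ 2 = 247 remainder 0
247 ÷ 2 = 123 remainder 1
123 ÷ 2 = 61 remainder 1
61 ÷ 2 = 30 remainder 1
30 ÷ 2 = 15 remainder 0
15 ÷ 2 = 7 remainder 1
7 ÷ 2 = 3 remainder 1
3 ÷ 2 = 1 remainder 1
1 ÷ 2 = 0 remainder 1
Reading remainders bottom to top: 11110111000



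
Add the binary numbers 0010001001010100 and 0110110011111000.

Add column by column from the right: bit + bit + carry-in; write the sum mod 2, carry 1 when the sum is 2 or 3.
carry:  1100000111100000
        0010001001010100
+       0110110011111000
------------------------
       01000111101001100
(the carry out of the leftmost column, 0, becomes the leading bit)
Decimal check:
  0010001001010100 = 8192 + 512 + 64 + 16 + 4 = 8788
  0110110011111000 = 16384 + 8192 + 2048 + 1024 + 128 + 64 + 32 + 16 + 8 = 27896
  8788 + 27896 = 36684, and 01000111101001100 = 32768 + 2048 + 1024 + 512 + 256 + 64 + 8 + 4 = 36684 ✓



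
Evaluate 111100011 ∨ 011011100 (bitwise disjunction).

OR: 1 when either bit is 1
  111100011
| 011011100
-----------
  111111111
Decimal: 483 | 220 = 511



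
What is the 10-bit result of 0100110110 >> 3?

Original: 0100110110 (decimal 310)
Shift right by 3 positions
Drop the 3 low bits; fill with zeros on the left
Result: 0000100110 (decimal 38)
Equivalent: 310 >> 3 = 310 ÷ 2^3 = 38



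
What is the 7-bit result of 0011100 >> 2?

Original: 0011100 (decimal 28)
Shift right by 2 positions
Drop the 2 low bits; fill with zeros on the left
Result: 0000111 (decimal 7)
Equivalent: 28 >> 2 = 28 ÷ 2^2 = 7



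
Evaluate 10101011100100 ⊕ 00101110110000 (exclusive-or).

XOR: 1 when bits differ
  10101011100100
^ 00101110110000
----------------
  10000101010100
Decimal: 10980 ^ 2992 = 8532



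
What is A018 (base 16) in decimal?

Expand by place value (powers of 16):
Digit values: A = 10
A018 = 10 × 16^3 + 0 × 16^2 + 1 × 16^1 + 8 × 16^0
= 10 × 4096 + 0 × 256 + 1 × 16 + 8 × 1
= 40960 + 0 + 16 + 8
= 40984



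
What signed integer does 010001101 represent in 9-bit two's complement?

Binary: 010001101
Sign bit: 0 (non-negative)
Read directly as an unsigned value:
010001101 = 128 + 8 + 4 + 1 = 141
Value: 141



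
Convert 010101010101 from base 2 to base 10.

Sum of powers of 2 for each 1-bit:
2^0 + 2^2 + 2^4 + 2^6 + 2^8 + 2^10
= 1 + 4 + 16 + 64 + 256 + 1024
= 1365



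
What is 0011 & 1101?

AND: 1 only when both bits are 1
  0011
& 1101
------
  0001
Decimal: 3 & 13 = 1



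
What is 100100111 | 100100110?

OR: 1 when either bit is 1
  100100111
| 100100110
-----------
  100100111
Decimal: 295 | 294 = 295



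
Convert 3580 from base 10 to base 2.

Using repeated division by 2:
3580 ÷ 2 = 1790 remainder 0
1790 ÷ 2 = 895 remainder 0
895 ÷ 2 = 447 remainder 1
447 ÷ 2 = 223 remainder 1
223 ÷ 2 = 111 remainder 1
111 ÷ 2 = 55 remainder 1
55 ÷ 2 = 27 remainder 1
27 ÷ 2 = 13 remainder 1
13 ÷ 2 = 6 remainder 1
6 ÷ 2 = 3 remainder 0
3 ÷ 2 = 1 remainder 1
1 ÷ 2 = 0 remainder 1
Reading remainders bottom to top: 110111111100



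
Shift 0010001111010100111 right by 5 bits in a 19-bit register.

Original: 0010001111010100111 (decimal 73383)
Shift right by 5 positions
Drop the 5 low bits; fill with zeros on the left
Result: 0000000100011110101 (decimal 2293)
Equivalent: 73383 >> 5 = 73383 ÷ 2^5 = 2293



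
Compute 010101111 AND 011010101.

AND: 1 only when both bits are 1
  010101111
& 011010101
-----------
  010000101
Decimal: 175 & 213 = 133



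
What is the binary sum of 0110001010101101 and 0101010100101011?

Add column by column from the right: bit + bit + carry-in; write the sum mod 2, carry 1 when the sum is 2 or 3.
carry:  1000000001011110
        0110001010101101
+       0101010100101011
------------------------
       01011011111011000
(the carry out of the leftmost column, 0, becomes the leading bit)
Decimal check:
  0110001010101101 = 16384 + 8192 + 512 + 128 + 32 + 8 + 4 + 1 = 25261
  0101010100101011 = 16384 + 4096 + 1024 + 256 + 32 + 8 + 2 + 1 = 21803
  25261 + 21803 = 47064, and 01011011111011000 = 32768 + 8192 + 4096 + 1024 + 512 + 256 + 128 + 64 + 16 + 8 = 47064 ✓



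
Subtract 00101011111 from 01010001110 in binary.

Method 1 - Direct subtraction (column by column from the right: bit − bit − borrow-in; if negative, add 2 and borrow 1 from the next column):
borrow: 01011111110
        01010001110
-       00101011111
-------------------
        00100101111

Method 2 - Add two's complement:
Two's complement of 00101011111: invert → 11010100000, add 1 → 11010100001
  01010001110
+ 11010100001
-------------
 100100101111  (end carry out of the top bit = 1)
Discarding the end carry: 00100101111
Decimal check:
  01010001110 = 512 + 128 + 8 + 4 + 2 = 654
  00101011111 = 256 + 64 + 16 + 8 + 4 + 2 + 1 = 351
  654 - 351 = 303, and 00100101111 = 256 + 32 + 8 + 4 + 2 + 1 = 303 ✓



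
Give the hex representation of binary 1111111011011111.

Group into 4-bit nibbles from right:
  1111 = F
  1110 = E
  1101 = D
  1111 = F
Result: FEDF



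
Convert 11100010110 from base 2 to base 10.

Sum of powers of 2 for each 1-bit:
2^1 + 2^2 + 2^4 + 2^8 + 2^9 + 2^10
= 2 + 4 + 16 + 256 + 512 + 1024
= 1814



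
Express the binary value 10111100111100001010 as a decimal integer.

Sum of powers of 2 for each 1-bit:
2^1 + 2^3 + 2^8 + 2^9 + 2^10 + 2^11 + 2^14 + 2^15 + 2^16 + 2^17 + 2^19
= 2 + 8 + 256 + 512 + 1024 + 2048 + 16384 + 32768 + 65536 + 131072 + 524288
= 773898



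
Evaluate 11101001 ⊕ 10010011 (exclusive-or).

XOR: 1 when bits differ
  11101001
^ 10010011
----------
  01111010
Decimal: 233 ^ 147 = 122



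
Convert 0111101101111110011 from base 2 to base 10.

Sum of powers of 2 for each 1-bit:
2^0 + 2^1 + 2^4 + 2^5 + 2^6 + 2^7 + 2^8 + 2^9 + 2^11 + 2^12 + 2^14 + 2^15 + 2^16 + 2^17
= 1 + 2 + 16 + 32 + 64 + 128 + 256 + 512 + 2048 + 4096 + 16384 + 32768 + 65536 + 131072
= 252915



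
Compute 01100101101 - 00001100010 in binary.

Method 1 - Direct subtraction (column by column from the right: bit − bit − borrow-in; if negative, add 2 and borrow 1 from the next column):
borrow: 00110000100
        01100101101
-       00001100010
-------------------
        01011001011

Method 2 - Add two's complement:
Two's complement of 00001100010: invert → 11110011101, add 1 → 11110011110
  01100101101
+ 11110011110
-------------
 101011001011  (end carry out of the top bit = 1)
Discarding the end carry: 01011001011
Decimal check:
  01100101101 = 512 + 256 + 32 + 8 + 4 + 1 = 813
  00001100010 = 64 + 32 + 2 = 98
  813 - 98 = 715, and 01011001011 = 512 + 128 + 64 + 8 + 2 + 1 = 715 ✓



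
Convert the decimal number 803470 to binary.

Using repeated division by 2:
803470 ÷ 2 = 401735 remainder 0
401735 ÷ 2 = 200867 remainder 1
200867 ÷ 2 = 100433 remainder 1
100433 ÷ 2 = 50216 remainder 1
50216 ÷ 2 = 25108 remainder 0
25108 ÷ 2 = 12554 remainder 0
12554 ÷ 2 = 6277 remainder 0
6277 ÷ 2 = 3138 remainder 1
3138 ÷ 2 = 1569 remainder 0
1569 ÷ 2 = 784 remainder 1
784 ÷ 2 = 392 remainder 0
392 ÷ 2 = 196 remainder 0
196 ÷ 2 = 98 remainder 0
98 ÷ 2 = 49 remainder 0
49 ÷ 2 = 24 remainder 1
24 ÷ 2 = 12 remainder 0
12 ÷ 2 = 6 remainder 0
6 ÷ 2 = 3 remainder 0
3 ÷ 2 = 1 remainder 1
1 ÷ 2 = 0 remainder 1
Reading remainders bottom to top: 11000100001010001110



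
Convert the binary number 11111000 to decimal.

Sum of powers of 2 for each 1-bit:
2^3 + 2^4 + 2^5 + 2^6 + 2^7
= 8 + 16 + 32 + 64 + 128
= 248



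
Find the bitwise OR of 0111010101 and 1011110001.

OR: 1 when either bit is 1
  0111010101
| 1011110001
------------
  1111110101
Decimal: 469 | 753 = 1013



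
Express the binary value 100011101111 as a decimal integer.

Sum of powers of 2 for each 1-bit:
2^0 + 2^1 + 2^2 + 2^3 + 2^5 + 2^6 + 2^7 + 2^11
= 1 + 2 + 4 + 8 + 32 + 64 + 128 + 2048
= 2287



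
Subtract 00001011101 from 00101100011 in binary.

Method 1 - Direct subtraction (column by column from the right: bit − bit − borrow-in; if negative, add 2 and borrow 1 from the next column):
borrow: 00000111000
        00101100011
-       00001011101
-------------------
        00100000110

Method 2 - Add two's complement:
Two's complement of 00001011101: invert → 11110100010, add 1 → 11110100011
  00101100011
+ 11110100011
-------------
 100100000110  (end carry out of the top bit = 1)
Discarding the end carry: 00100000110
Decimal check:
  00101100011 = 256 + 64 + 32 + 2 + 1 = 355
  00001011101 = 64 + 16 + 8 + 4 + 1 = 93
  355 - 93 = 262, and 00100000110 = 256 + 4 + 2 = 262 ✓



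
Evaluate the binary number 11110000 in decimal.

Sum of powers of 2 for each 1-bit:
2^4 + 2^5 + 2^6 + 2^7
= 16 + 32 + 64 + 128
= 240



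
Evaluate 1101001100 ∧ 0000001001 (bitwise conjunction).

AND: 1 only when both bits are 1
  1101001100
& 0000001001
------------
  0000001000
Decimal: 844 & 9 = 8



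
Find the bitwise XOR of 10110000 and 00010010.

XOR: 1 when bits differ
  10110000
^ 00010010
----------
  10100010
Decimal: 176 ^ 18 = 162



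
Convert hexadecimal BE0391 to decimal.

Expand by place value (powers of 16):
Digit values: B = 11, E = 14
BE0391 = 11 × 16^5 + 14 × 16^4 + 0 × 16^3 + 3 × 16^2 + 9 × 16^1 + 1 × 16^0
= 11 × 1048576 + 14 × 65536 + 0 × 4096 + 3 × 256 + 9 × 16 + 1 × 1
= 11534336 + 917504 + 0 + 768 + 144 + 1
= 12452753



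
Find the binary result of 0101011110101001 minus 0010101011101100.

Method 1 - Direct subtraction (column by column from the right: bit − bit − borrow-in; if negative, add 2 and borrow 1 from the next column):
borrow: 0101000111111000
        0101011110101001
-       0010101011101100
------------------------
        0010110010111101

Method 2 - Add two's complement:
Two's complement of 0010101011101100: invert → 1101010100010011, add 1 → 1101010100010100
  0101011110101001
+ 1101010100010100
------------------
 10010110010111101  (end carry out of the top bit = 1)
Discarding the end carry: 0010110010111101
Decimal check:
  0101011110101001 = 16384 + 4096 + 1024 + 512 + 256 + 128 + 32 + 8 + 1 = 22441
  0010101011101100 = 8192 + 2048 + 512 + 128 + 64 + 32 + 8 + 4 = 10988
  22441 - 10988 = 11453, and 0010110010111101 = 8192 + 2048 + 1024 + 128 + 32 + 16 + 8 + 4 + 1 = 11453 ✓



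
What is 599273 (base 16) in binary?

Convert each hex digit to 4 bits:
  5 = 0101
  9 = 1001
  9 = 1001
  2 = 0010
  7 = 0111
  3 = 0011
Concatenate: 010110011001001001110011



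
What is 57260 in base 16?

Using repeated division by 16 (digits 10–15 are A–F):
57260 ÷ 16 = 3578 remainder 12 (C)
3578 ÷ 16 = 223 remainder 10 (A)
223 ÷ 16 = 13 remainder 15 (F)
13 ÷ 16 = 0 remainder 13 (D)
Reading remainders bottom to top: DFAC



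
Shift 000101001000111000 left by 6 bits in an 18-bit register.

Original: 000101001000111000 (decimal 21048)
Shift left by 6 positions
Append 6 zeros on the right and drop the 6 high bits that overflow the 18-bit width
Result: 001000111000000000 (decimal 36352)
Equivalent: 21048 << 6 = 21048 × 2^6 = 1347072, truncated to 18 bits = 36352



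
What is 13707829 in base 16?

Using repeated division by 16 (digits 10–15 are A–F):
13707829 ÷ 16 = 856739 remainder 5
856739 ÷ 16 = 53546 remainder 3
53546 ÷ 16 = 3346 remainder 10 (A)
3346 ÷ 16 = 209 remainder 2
209 ÷ 16 = 13 remainder 1
13 ÷ 16 = 0 remainder 13 (D)
Reading remainders bottom to top: D12A35



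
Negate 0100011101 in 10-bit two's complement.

Original: 0100011101
Step 1 - Invert all bits: 1011100010
Step 2 - Add 1: 1011100011
Verification: 0100011101 + 1011100011 = 10000000000; discarding the end carry (carry out of the top bit) leaves the 10-bit value 0000000000, as required for x + (-x)



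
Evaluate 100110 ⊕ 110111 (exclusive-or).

XOR: 1 when bits differ
  100110
^ 110111
--------
  010001
Decimal: 38 ^ 55 = 17



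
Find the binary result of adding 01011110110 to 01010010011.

Add column by column from the right: bit + bit + carry-in; write the sum mod 2, carry 1 when the sum is 2 or 3.
carry:  10111101100
        01011110110
+       01010010011
-------------------
       010110001001
(the carry out of the leftmost column, 0, becomes the leading bit)
Decimal check:
  01011110110 = 512 + 128 + 64 + 32 + 16 + 4 + 2 = 758
  01010010011 = 512 + 128 + 16 + 2 + 1 = 659
  758 + 659 = 1417, and 010110001001 = 1024 + 256 + 128 + 8 + 1 = 1417 ✓



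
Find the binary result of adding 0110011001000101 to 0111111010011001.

Add column by column from the right: bit + bit + carry-in; write the sum mod 2, carry 1 when the sum is 2 or 3.
carry:  1111110000000010
        0110011001000101
+       0111111010011001
------------------------
       01110010011011110
(the carry out of the leftmost column, 0, becomes the leading bit)
Decimal check:
  0110011001000101 = 16384 + 8192 + 1024 + 512 + 64 + 4 + 1 = 26181
  0111111010011001 = 16384 + 8192 + 4096 + 2048 + 1024 + 512 + 128 + 16 + 8 + 1 = 32409
  26181 + 32409 = 58590, and 01110010011011110 = 32768 + 16384 + 8192 + 1024 + 128 + 64 + 16 + 8 + 4 + 2 = 58590 ✓



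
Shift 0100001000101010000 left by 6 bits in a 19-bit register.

Original: 0100001000101010000 (decimal 135504)
Shift left by 6 positions
Append 6 zeros on the right and drop the 6 high bits that overflow the 19-bit width
Result: 1000101010000000000 (decimal 283648)
Equivalent: 135504 << 6 = 135504 × 2^6 = 8672256, truncated to 19 bits = 283648



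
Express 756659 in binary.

Using repeated division by 2:
756659 ÷ 2 = 378329 remainder 1
378329 ÷ 2 = 189164 remainder 1
189164 ÷ 2 = 94582 remainder 0
94582 ÷ 2 = 47291 remainder 0
47291 ÷ 2 = 23645 remainder 1
23645 ÷ 2 = 11822 remainder 1
11822 ÷ 2 = 5911 remainder 0
5911 ÷ 2 = 2955 remainder 1
2955 ÷ 2 = 1477 remainder 1
1477 ÷ 2 = 738 remainder 1
738 ÷ 2 = 369 remainder 0
369 ÷ 2 = 184 remainder 1
184 ÷ 2 = 92 remainder 0
92 ÷ 2 = 46 remainder 0
46 ÷ 2 = 23 remainder 0
23 ÷ 2 = 11 remainder 1
11 ÷ 2 = 5 remainder 1
5 ÷ 2 = 2 remainder 1
2 ÷ 2 = 1 remainder 0
1 ÷ 2 = 0 remainder 1
Reading remainders bottom to top: 10111000101110110011



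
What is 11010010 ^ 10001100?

XOR: 1 when bits differ
  11010010
^ 10001100
----------
  01011110
Decimal: 210 ^ 140 = 94



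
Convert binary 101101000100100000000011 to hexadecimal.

Group into 4-bit nibbles from right:
  1011 = B
  0100 = 4
  0100 = 4
  1000 = 8
  0000 = 0
  0011 = 3
Result: B44803



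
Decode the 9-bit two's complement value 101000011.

Binary: 101000011
Sign bit: 1 (negative)
Invert: 010111100
Add 1:  010111101
Magnitude: 010111101 = 128 + 32 + 16 + 8 + 4 + 1 = 189
Value: -189



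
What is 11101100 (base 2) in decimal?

Sum of powers of 2 for each 1-bit:
2^2 + 2^3 + 2^5 + 2^6 + 2^7
= 4 + 8 + 32 + 64 + 128
= 236



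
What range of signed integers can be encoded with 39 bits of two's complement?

For 39-bit two's complement:
Minimum: -2^38 = -274877906944
Maximum: 2^38 - 1 = 274877906943



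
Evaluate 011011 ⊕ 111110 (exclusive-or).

XOR: 1 when bits differ
  011011
^ 111110
--------
  100101
Decimal: 27 ^ 62 = 37



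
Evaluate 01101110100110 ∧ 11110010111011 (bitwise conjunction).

AND: 1 only when both bits are 1
  01101110100110
& 11110010111011
----------------
  01100010100010
Decimal: 7078 & 15547 = 6306



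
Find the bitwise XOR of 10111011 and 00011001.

XOR: 1 when bits differ
  10111011
^ 00011001
----------
  10100010
Decimal: 187 ^ 25 = 162



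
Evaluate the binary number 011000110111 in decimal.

Sum of powers of 2 for each 1-bit:
2^0 + 2^1 + 2^2 + 2^4 + 2^5 + 2^9 + 2^10
= 1 + 2 + 4 + 16 + 32 + 512 + 1024
= 1591



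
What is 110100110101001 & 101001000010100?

AND: 1 only when both bits are 1
  110100110101001
& 101001000010100
-----------------
  100000000000000
Decimal: 27049 & 21012 = 16384



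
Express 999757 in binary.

Using repeated division by 2:
999757 ÷ 2 = 499878 remainder 1
499878 ÷ 2 = 249939 remainder 0
249939 ÷ 2 = 124969 remainder 1
124969 ÷ 2 = 62484 remainder 1
62484 ÷ 2 = 31242 remainder 0
31242 ÷ 2 = 15621 remainder 0
15621 ÷ 2 = 7810 remainder 1
7810 ÷ 2 = 3905 remainder 0
3905 ÷ 2 = 1952 remainder 1
1952 ÷ 2 = 976 remainder 0
976 ÷ 2 = 488 remainder 0
488 ÷ 2 = 244 remainder 0
244 ÷ 2 = 122 remainder 0
122 ÷ 2 = 61 remainder 0
61 ÷ 2 = 30 remainder 1
30 ÷ 2 = 15 remainder 0
15 ÷ 2 = 7 remainder 1
7 ÷ 2 = 3 remainder 1
3 ÷ 2 = 1 remainder 1
1 ÷ 2 = 0 remainder 1
Reading remainders bottom to top: 11110100000101001101



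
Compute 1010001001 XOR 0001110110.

XOR: 1 when bits differ
  1010001001
^ 0001110110
------------
  1011111111
Decimal: 649 ^ 118 = 767



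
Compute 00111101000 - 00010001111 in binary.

Method 1 - Direct subtraction (column by column from the right: bit − bit − borrow-in; if negative, add 2 and borrow 1 from the next column):
borrow: 00000111110
        00111101000
-       00010001111
-------------------
        00101011001

Method 2 - Add two's complement:
Two's complement of 00010001111: invert → 11101110000, add 1 → 11101110001
  00111101000
+ 11101110001
-------------
 100101011001  (end carry out of the top bit = 1)
Discarding the end carry: 00101011001
Decimal check:
  00111101000 = 256 + 128 + 64 + 32 + 8 = 488
  00010001111 = 128 + 8 + 4 + 2 + 1 = 143
  488 - 143 = 345, and 00101011001 = 256 + 64 + 16 + 8 + 1 = 345 ✓



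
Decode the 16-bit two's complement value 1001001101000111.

Binary: 1001001101000111
Sign bit: 1 (negative)
Invert: 0110110010111000
Add 1:  0110110010111001
Magnitude: 0110110010111001 = 16384 + 8192 + 2048 + 1024 + 128 + 32 + 16 + 8 + 1 = 27833
Value: -27833



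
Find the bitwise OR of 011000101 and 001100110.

OR: 1 when either bit is 1
  011000101
| 001100110
-----------
  011100111
Decimal: 197 | 102 = 231



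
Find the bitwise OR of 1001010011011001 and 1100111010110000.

OR: 1 when either bit is 1
  1001010011011001
| 1100111010110000
------------------
  1101111011111001
Decimal: 38105 | 52912 = 57081



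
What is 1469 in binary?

Using repeated division by 2:
1469 ÷ 2 = 734 remainder 1
734 ÷ 2 = 367 remainder 0
367 ÷ 2 = 183 remainder 1
183 ÷ 2 = 91 remainder 1
91 ÷ 2 = 45 remainder 1
45 ÷ 2 = 22 remainder 1
22 ÷ 2 = 11 remainder 0
11 ÷ 2 = 5 remainder 1
5 ÷ 2 = 2 remainder 1
2 ÷ 2 = 1 remainder 0
1 ÷ 2 = 0 remainder 1
Reading remainders bottom to top: 10110111101



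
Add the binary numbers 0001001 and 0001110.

Add column by column from the right: bit + bit + carry-in; write the sum mod 2, carry 1 when the sum is 2 or 3.
carry:  0010000
        0001001
+       0001110
---------------
       00010111
(the carry out of the leftmost column, 0, becomes the leading bit)
Decimal check:
  0001001 = 8 + 1 = 9
  0001110 = 8 + 4 + 2 = 14
  9 + 14 = 23, and 00010111 = 16 + 4 + 2 + 1 = 23 ✓



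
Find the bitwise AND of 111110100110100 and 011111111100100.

AND: 1 only when both bits are 1
  111110100110100
& 011111111100100
-----------------
  011110100100100
Decimal: 32052 & 16356 = 15652



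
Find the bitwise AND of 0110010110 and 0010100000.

AND: 1 only when both bits are 1
  0110010110
& 0010100000
------------
  0010000000
Decimal: 406 & 160 = 128



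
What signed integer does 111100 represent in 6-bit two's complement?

Binary: 111100
Sign bit: 1 (negative)
Invert: 000011
Add 1:  000100
Magnitude: 000100 = 4
Value: -4



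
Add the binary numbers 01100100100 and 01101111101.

Add column by column from the right: bit + bit + carry-in; write the sum mod 2, carry 1 when the sum is 2 or 3.
carry:  11011111000
        01100100100
+       01101111101
-------------------
       011010100001
(the carry out of the leftmost column, 0, becomes the leading bit)
Decimal check:
  01100100100 = 512 + 256 + 32 + 4 = 804
  01101111101 = 512 + 256 + 64 + 32 + 16 + 8 + 4 + 1 = 893
  804 + 893 = 1697, and 011010100001 = 1024 + 512 + 128 + 32 + 1 = 1697 ✓



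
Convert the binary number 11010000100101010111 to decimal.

Sum of powers of 2 for each 1-bit:
2^0 + 2^1 + 2^2 + 2^4 + 2^6 + 2^8 + 2^11 + 2^16 + 2^18 + 2^19
= 1 + 2 + 4 + 16 + 64 + 256 + 2048 + 65536 + 262144 + 524288
= 854359



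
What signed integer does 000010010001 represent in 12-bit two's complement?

Binary: 000010010001
Sign bit: 0 (non-negative)
Read directly as an unsigned value:
000010010001 = 128 + 16 + 1 = 145
Value: 145



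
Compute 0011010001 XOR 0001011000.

XOR: 1 when bits differ
  0011010001
^ 0001011000
------------
  0010001001
Decimal: 209 ^ 88 = 137



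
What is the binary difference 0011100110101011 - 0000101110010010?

Method 1 - Direct subtraction (column by column from the right: bit − bit − borrow-in; if negative, add 2 and borrow 1 from the next column):
borrow: 0001110000100000
        0011100110101011
-       0000101110010010
------------------------
        0010111000011001

Method 2 - Add two's complement:
Two's complement of 0000101110010010: invert → 1111010001101101, add 1 → 1111010001101110
  0011100110101011
+ 1111010001101110
------------------
 10010111000011001  (end carry out of the top bit = 1)
Discarding the end carry: 0010111000011001
Decimal check:
  0011100110101011 = 8192 + 4096 + 2048 + 256 + 128 + 32 + 8 + 2 + 1 = 14763
  0000101110010010 = 2048 + 512 + 256 + 128 + 16 + 2 = 2962
  14763 - 2962 = 11801, and 0010111000011001 = 8192 + 2048 + 1024 + 512 + 16 + 8 + 1 = 11801 ✓

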